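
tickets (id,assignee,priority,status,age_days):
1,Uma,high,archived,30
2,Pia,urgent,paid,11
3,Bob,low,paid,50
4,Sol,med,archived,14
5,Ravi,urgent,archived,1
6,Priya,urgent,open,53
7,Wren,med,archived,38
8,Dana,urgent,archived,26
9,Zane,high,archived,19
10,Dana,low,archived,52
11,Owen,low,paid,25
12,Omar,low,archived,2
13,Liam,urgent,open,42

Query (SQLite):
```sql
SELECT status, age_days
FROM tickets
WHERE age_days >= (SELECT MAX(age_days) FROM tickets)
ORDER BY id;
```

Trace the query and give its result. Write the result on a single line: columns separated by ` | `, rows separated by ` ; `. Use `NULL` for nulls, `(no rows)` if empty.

Scalar subquery: MAX(age_days) over all tickets rows = 53.
Keep rows where age_days >= that value.

open | 53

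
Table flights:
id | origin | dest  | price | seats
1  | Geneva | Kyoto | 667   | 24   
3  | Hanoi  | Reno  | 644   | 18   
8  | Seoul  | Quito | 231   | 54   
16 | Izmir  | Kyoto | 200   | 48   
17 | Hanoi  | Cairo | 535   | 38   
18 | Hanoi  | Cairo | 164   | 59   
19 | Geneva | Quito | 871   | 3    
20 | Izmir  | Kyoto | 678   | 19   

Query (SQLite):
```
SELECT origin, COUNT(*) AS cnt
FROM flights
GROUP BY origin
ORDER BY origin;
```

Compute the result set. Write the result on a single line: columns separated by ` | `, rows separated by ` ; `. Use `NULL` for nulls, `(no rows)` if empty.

Partition flights by origin; compute COUNT(*) within each group.
  Geneva: ids {1, 19} → COUNT(*)=2
  Hanoi: ids {3, 17, 18} → COUNT(*)=3
  Izmir: ids {16, 20} → COUNT(*)=2
  Seoul: ids {8} → COUNT(*)=1

Geneva | 2 ; Hanoi | 3 ; Izmir | 2 ; Seoul | 1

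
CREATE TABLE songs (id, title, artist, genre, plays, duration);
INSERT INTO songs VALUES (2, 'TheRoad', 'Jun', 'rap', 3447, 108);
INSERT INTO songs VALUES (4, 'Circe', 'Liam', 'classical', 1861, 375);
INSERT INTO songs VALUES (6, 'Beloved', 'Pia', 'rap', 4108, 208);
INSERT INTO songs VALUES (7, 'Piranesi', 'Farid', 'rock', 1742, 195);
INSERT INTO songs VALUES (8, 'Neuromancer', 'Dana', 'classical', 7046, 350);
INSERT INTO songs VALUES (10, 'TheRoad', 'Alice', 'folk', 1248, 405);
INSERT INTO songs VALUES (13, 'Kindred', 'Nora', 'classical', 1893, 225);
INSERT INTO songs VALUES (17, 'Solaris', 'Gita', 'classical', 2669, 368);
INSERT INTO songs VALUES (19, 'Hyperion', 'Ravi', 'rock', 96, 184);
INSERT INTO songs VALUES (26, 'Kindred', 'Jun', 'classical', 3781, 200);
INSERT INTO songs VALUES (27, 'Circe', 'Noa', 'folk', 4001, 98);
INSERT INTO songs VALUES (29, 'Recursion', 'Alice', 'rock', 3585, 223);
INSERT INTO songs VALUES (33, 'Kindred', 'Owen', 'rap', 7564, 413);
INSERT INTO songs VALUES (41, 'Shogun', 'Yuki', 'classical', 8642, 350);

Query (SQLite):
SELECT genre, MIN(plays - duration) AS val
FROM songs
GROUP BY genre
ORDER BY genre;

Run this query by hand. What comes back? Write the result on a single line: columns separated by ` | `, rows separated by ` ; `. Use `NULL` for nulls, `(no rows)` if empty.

classical | 1486 ; folk | 843 ; rap | 3339 ; rock | -88

For each row compute plays - duration.
Group by genre; take MIN of the expression per group.
  classical: ids {4, 8, 13, 17, 26, 41} → MIN(plays - duration)=1486
  folk: ids {10, 27} → MIN(plays - duration)=843
  rap: ids {2, 6, 33} → MIN(plays - duration)=3339
  rock: ids {7, 19, 29} → MIN(plays - duration)=-88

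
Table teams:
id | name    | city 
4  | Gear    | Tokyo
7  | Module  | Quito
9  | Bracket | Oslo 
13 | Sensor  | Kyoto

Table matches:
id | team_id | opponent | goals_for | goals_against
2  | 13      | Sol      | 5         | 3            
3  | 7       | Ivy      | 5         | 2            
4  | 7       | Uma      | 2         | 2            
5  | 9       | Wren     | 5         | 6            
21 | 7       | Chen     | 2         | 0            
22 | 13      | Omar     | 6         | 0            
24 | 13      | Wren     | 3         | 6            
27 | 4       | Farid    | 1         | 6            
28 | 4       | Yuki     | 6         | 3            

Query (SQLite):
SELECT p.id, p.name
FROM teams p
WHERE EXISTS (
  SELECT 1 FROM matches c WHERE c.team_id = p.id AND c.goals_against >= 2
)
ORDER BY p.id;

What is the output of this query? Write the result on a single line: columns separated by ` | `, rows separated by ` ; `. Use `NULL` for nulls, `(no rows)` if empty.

For each teams row, check whether any matches with matching team_id has goals_against >= 2.
Keep rows where that is true.

4 | Gear ; 7 | Module ; 9 | Bracket ; 13 | Sensor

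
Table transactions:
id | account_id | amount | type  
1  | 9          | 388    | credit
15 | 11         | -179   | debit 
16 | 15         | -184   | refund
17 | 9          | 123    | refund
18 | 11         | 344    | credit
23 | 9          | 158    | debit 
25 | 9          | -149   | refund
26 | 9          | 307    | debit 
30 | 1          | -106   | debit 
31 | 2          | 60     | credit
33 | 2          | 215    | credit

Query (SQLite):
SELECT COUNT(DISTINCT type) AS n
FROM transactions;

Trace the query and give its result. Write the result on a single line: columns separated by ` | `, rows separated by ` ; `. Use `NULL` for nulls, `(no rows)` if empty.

3

Count distinct non-NULL type values.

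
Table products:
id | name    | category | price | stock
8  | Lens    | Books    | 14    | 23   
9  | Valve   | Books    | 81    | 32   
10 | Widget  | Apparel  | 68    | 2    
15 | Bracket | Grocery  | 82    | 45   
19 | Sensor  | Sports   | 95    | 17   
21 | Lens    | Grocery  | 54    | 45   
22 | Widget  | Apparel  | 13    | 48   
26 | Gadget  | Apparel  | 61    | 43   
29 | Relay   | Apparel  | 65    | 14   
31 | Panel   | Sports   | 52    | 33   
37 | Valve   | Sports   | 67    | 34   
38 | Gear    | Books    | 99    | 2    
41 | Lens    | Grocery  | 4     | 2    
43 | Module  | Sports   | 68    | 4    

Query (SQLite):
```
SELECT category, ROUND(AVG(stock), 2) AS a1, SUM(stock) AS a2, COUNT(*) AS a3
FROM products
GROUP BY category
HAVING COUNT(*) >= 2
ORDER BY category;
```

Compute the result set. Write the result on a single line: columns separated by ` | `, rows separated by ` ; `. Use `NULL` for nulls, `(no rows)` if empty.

Apparel | 26.75 | 107 | 4 ; Books | 19 | 57 | 3 ; Grocery | 30.67 | 92 | 3 ; Sports | 22 | 88 | 4

Group products by category.
Per group compute: ROUND(AVG(stock), 2), SUM(stock), COUNT(*).
HAVING: drop groups with fewer than 2 rows.
  Apparel: ids {10, 22, 26, 29} → ROUND(AVG(stock), 2)=26.75, SUM(stock)=107, COUNT(*)=4
  Books: ids {8, 9, 38} → ROUND(AVG(stock), 2)=19, SUM(stock)=57, COUNT(*)=3
  Grocery: ids {15, 21, 41} → ROUND(AVG(stock), 2)=30.67, SUM(stock)=92, COUNT(*)=3
  Sports: ids {19, 31, 37, 43} → ROUND(AVG(stock), 2)=22, SUM(stock)=88, COUNT(*)=4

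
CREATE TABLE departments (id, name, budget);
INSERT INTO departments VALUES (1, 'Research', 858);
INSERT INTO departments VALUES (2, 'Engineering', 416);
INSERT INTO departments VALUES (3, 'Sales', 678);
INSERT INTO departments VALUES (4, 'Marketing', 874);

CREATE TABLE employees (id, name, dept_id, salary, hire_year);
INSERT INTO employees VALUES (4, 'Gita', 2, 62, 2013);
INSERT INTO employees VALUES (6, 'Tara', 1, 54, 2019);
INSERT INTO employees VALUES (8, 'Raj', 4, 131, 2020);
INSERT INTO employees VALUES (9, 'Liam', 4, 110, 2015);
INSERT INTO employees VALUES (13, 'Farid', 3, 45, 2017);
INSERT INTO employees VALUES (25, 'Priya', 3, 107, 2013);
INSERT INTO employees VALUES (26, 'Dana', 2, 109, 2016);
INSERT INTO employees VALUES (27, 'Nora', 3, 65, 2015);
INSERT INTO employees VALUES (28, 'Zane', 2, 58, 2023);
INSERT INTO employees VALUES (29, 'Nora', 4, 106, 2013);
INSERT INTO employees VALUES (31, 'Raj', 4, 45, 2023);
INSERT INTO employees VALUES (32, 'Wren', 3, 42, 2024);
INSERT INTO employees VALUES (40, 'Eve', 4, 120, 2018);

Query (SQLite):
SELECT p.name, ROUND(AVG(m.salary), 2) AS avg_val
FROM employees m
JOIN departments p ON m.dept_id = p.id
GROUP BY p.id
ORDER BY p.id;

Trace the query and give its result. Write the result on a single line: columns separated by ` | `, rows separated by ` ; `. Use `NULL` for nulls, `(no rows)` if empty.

Research | 54 ; Engineering | 76.33 ; Sales | 64.75 ; Marketing | 102.4

Join each employees row to its departments via dept_id.
Group joined rows by departments.id; compute ROUND(AVG(m.salary), 2) per group.
  1: ids {6} → ROUND(AVG(m.salary), 2)=54
  2: ids {4, 26, 28} → ROUND(AVG(m.salary), 2)=76.33
  3: ids {13, 25, 27, 32} → ROUND(AVG(m.salary), 2)=64.75
  4: ids {8, 9, 29, 31, 40} → ROUND(AVG(m.salary), 2)=102.4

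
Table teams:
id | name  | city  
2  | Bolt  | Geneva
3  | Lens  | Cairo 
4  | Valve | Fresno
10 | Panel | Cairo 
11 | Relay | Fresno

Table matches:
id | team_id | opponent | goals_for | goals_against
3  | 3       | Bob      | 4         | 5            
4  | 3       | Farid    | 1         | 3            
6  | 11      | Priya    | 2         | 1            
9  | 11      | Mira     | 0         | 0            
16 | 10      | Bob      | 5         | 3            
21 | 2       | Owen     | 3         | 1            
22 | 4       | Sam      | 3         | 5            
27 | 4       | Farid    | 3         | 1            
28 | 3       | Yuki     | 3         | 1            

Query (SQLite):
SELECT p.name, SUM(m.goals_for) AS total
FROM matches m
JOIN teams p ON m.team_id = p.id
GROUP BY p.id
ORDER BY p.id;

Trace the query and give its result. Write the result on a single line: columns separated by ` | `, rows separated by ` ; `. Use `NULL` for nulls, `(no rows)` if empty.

Join each matches row to its teams via team_id.
Group joined rows by teams.id; compute SUM(m.goals_for) per group.
  2: ids {21} → SUM(m.goals_for)=3
  3: ids {3, 4, 28} → SUM(m.goals_for)=8
  4: ids {22, 27} → SUM(m.goals_for)=6
  10: ids {16} → SUM(m.goals_for)=5
  11: ids {6, 9} → SUM(m.goals_for)=2

Bolt | 3 ; Lens | 8 ; Valve | 6 ; Panel | 5 ; Relay | 2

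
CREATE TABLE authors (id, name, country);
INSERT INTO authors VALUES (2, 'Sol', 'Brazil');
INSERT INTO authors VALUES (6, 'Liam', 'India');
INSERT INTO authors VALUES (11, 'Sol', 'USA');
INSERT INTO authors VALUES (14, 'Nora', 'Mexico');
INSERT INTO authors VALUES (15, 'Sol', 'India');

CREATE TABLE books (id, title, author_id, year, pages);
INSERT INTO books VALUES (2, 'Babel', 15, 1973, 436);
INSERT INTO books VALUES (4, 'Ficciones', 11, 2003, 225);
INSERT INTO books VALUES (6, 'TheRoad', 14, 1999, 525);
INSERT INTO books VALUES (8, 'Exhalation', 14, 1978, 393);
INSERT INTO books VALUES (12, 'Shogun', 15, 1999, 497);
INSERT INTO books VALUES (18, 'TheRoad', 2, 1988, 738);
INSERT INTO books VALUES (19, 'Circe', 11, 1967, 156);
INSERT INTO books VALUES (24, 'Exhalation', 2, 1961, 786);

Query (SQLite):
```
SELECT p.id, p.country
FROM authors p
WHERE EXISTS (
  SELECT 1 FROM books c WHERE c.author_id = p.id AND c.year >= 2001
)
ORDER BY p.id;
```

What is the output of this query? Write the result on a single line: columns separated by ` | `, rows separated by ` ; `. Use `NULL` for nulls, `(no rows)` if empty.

For each authors row, check whether any books with matching author_id has year >= 2001.
Keep rows where that is true.

11 | USA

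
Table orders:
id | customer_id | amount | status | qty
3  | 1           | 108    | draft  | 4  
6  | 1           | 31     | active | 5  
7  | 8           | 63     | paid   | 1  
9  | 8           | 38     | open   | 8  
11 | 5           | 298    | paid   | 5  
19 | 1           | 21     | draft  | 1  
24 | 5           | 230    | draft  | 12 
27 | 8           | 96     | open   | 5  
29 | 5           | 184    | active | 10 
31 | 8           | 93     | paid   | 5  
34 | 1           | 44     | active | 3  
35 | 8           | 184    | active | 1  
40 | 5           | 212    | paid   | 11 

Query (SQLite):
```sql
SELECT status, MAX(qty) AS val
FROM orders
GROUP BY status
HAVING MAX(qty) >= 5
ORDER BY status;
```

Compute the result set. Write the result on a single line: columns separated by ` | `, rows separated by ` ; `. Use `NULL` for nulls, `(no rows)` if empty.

active | 10 ; draft | 12 ; open | 8 ; paid | 11

Partition orders by status; compute MAX(qty) within each group.
HAVING: keep groups where MAX(qty) >= 5.
  active: ids {6, 29, 34, 35} → MAX(qty)=10
  draft: ids {3, 19, 24} → MAX(qty)=12
  open: ids {9, 27} → MAX(qty)=8
  paid: ids {7, 11, 31, 40} → MAX(qty)=11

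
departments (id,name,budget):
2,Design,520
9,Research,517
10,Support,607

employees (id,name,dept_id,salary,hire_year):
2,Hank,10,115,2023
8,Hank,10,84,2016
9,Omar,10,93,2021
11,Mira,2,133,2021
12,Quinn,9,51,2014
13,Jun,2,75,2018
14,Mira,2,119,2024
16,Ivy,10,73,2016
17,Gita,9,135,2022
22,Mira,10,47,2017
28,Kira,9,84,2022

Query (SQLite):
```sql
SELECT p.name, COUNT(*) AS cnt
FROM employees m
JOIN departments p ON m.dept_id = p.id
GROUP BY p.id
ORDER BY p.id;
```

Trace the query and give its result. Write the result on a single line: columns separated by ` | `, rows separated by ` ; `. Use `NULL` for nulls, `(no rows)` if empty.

Join each employees row to its departments via dept_id.
Group joined rows by departments.id; compute COUNT(*) per group.
  2: ids {11, 13, 14} → COUNT(*)=3
  9: ids {12, 17, 28} → COUNT(*)=3
  10: ids {2, 8, 9, 16, 22} → COUNT(*)=5

Design | 3 ; Research | 3 ; Support | 5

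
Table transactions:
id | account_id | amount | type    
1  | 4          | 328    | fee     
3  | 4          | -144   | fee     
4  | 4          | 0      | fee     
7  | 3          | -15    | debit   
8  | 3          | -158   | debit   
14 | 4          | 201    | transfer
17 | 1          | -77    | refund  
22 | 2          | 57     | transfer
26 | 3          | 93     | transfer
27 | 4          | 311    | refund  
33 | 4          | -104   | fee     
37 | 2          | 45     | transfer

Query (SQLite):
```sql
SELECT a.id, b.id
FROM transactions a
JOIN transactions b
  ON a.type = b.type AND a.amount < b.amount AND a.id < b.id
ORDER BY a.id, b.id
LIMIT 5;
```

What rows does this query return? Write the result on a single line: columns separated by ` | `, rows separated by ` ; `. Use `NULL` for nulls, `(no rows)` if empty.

3 | 4 ; 3 | 33 ; 17 | 27 ; 22 | 26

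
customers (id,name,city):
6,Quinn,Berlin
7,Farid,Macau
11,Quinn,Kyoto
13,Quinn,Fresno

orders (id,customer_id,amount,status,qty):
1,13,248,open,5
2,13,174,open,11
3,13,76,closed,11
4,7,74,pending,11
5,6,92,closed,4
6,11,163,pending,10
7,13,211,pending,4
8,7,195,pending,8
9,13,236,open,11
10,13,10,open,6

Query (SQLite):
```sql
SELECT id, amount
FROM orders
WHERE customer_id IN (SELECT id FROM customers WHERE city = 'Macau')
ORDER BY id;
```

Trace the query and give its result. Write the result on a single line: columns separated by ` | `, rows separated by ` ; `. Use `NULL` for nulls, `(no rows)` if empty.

4 | 74 ; 8 | 195

Inner query: customers.id where city = 'Macau'.
Outer: keep orders rows whose customer_id is in that set.
Inner query → {7}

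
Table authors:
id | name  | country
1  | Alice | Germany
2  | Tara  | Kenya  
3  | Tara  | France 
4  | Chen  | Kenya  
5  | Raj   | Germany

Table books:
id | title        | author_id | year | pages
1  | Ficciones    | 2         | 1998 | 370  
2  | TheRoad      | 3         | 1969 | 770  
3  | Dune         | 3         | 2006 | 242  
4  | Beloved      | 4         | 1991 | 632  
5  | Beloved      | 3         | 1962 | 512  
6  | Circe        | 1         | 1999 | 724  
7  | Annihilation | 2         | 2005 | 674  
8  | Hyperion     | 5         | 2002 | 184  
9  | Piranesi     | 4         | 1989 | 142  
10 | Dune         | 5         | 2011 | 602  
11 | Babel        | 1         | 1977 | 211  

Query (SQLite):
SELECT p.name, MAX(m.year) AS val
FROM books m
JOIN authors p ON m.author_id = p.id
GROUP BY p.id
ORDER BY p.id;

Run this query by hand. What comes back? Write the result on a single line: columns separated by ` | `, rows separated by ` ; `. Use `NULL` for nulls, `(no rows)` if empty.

Alice | 1999 ; Tara | 2005 ; Tara | 2006 ; Chen | 1991 ; Raj | 2011

Join each books row to its authors via author_id.
Group joined rows by authors.id; compute MAX(m.year) per group.
  1: ids {6, 11} → MAX(m.year)=1999
  2: ids {1, 7} → MAX(m.year)=2005
  3: ids {2, 3, 5} → MAX(m.year)=2006
  4: ids {4, 9} → MAX(m.year)=1991
  5: ids {8, 10} → MAX(m.year)=2011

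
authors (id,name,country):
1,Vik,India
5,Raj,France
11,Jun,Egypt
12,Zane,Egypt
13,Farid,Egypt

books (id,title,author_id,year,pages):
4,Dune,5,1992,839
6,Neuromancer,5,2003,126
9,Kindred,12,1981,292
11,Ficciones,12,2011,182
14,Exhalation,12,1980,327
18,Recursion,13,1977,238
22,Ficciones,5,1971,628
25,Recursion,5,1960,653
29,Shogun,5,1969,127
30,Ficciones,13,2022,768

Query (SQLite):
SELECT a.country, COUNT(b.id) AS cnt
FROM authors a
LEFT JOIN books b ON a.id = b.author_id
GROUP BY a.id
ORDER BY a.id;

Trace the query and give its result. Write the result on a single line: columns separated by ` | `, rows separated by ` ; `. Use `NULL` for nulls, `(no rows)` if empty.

LEFT JOIN keeps every authors row; unmatched ones get NULL for books columns.
Group by authors.id and compute COUNT(b.id). COUNT(col) of an all-NULL group is 0.
  1: ids {—} → COUNT(b.id)=0
  5: ids {4, 6, 22, 25, 29} → COUNT(b.id)=5
  11: ids {—} → COUNT(b.id)=0
  12: ids {9, 11, 14} → COUNT(b.id)=3
  13: ids {18, 30} → COUNT(b.id)=2

India | 0 ; France | 5 ; Egypt | 0 ; Egypt | 3 ; Egypt | 2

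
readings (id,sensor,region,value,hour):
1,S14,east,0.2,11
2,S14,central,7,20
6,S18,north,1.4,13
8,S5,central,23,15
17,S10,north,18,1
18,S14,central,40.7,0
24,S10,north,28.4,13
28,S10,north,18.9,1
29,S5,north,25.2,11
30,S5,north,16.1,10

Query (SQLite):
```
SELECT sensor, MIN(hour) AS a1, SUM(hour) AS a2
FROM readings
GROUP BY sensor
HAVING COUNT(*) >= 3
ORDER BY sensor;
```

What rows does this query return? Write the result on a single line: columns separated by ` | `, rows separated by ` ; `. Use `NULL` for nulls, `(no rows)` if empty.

Group readings by sensor.
Per group compute: MIN(hour), SUM(hour).
HAVING: drop groups with fewer than 3 rows.
  S10: ids {17, 24, 28} → MIN(hour)=1, SUM(hour)=15
  S14: ids {1, 2, 18} → MIN(hour)=0, SUM(hour)=31
  S18: ids {6} → MIN(hour)=13, SUM(hour)=13
  S5: ids {8, 29, 30} → MIN(hour)=10, SUM(hour)=36

S10 | 1 | 15 ; S14 | 0 | 31 ; S5 | 10 | 36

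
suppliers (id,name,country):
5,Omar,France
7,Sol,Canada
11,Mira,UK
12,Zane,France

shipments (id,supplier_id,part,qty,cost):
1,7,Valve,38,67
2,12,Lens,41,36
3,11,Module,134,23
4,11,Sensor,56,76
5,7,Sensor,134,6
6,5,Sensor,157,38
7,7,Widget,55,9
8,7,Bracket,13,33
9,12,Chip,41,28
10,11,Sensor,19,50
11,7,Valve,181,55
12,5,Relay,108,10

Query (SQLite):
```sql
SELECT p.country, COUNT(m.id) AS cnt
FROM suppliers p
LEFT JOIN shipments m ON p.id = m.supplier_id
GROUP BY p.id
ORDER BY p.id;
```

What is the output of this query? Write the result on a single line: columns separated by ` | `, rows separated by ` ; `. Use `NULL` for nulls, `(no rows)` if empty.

France | 2 ; Canada | 5 ; UK | 3 ; France | 2

LEFT JOIN keeps every suppliers row; unmatched ones get NULL for shipments columns.
Group by suppliers.id and compute COUNT(m.id). COUNT(col) of an all-NULL group is 0.
  5: ids {6, 12} → COUNT(m.id)=2
  7: ids {1, 5, 7, 8, 11} → COUNT(m.id)=5
  11: ids {3, 4, 10} → COUNT(m.id)=3
  12: ids {2, 9} → COUNT(m.id)=2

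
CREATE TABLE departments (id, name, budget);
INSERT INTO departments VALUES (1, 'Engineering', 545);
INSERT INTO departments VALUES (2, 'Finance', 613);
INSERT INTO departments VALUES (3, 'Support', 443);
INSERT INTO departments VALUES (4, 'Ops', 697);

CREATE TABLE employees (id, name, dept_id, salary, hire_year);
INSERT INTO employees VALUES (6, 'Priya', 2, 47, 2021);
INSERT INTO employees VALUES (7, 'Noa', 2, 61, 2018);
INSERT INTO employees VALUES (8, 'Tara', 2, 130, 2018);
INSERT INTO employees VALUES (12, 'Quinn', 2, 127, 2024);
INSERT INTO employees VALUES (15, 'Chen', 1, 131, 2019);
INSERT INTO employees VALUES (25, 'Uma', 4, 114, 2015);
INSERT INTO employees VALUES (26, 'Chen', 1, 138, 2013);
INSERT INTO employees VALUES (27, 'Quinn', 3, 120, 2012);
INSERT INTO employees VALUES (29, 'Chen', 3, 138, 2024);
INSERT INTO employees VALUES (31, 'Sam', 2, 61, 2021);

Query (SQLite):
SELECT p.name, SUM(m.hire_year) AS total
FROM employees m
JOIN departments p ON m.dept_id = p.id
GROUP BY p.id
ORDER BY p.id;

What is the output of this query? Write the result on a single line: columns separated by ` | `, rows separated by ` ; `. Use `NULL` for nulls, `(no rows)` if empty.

Join each employees row to its departments via dept_id.
Group joined rows by departments.id; compute SUM(m.hire_year) per group.
  1: ids {15, 26} → SUM(m.hire_year)=4032
  2: ids {6, 7, 8, 12, 31} → SUM(m.hire_year)=10102
  3: ids {27, 29} → SUM(m.hire_year)=4036
  4: ids {25} → SUM(m.hire_year)=2015

Engineering | 4032 ; Finance | 10102 ; Support | 4036 ; Ops | 2015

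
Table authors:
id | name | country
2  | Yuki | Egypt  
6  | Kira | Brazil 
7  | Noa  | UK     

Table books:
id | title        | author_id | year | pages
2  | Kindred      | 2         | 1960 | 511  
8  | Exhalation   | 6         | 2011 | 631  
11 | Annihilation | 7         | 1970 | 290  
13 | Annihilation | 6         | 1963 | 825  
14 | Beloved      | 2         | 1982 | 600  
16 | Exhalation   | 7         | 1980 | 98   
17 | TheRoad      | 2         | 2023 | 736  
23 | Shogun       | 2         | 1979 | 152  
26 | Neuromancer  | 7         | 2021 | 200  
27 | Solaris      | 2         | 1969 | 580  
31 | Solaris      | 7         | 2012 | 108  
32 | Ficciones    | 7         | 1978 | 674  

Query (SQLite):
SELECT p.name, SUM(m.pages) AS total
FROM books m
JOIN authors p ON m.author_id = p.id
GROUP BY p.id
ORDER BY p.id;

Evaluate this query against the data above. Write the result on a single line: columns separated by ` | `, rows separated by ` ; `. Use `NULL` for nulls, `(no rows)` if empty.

Yuki | 2579 ; Kira | 1456 ; Noa | 1370

Join each books row to its authors via author_id.
Group joined rows by authors.id; compute SUM(m.pages) per group.
  2: ids {2, 14, 17, 23, 27} → SUM(m.pages)=2579
  6: ids {8, 13} → SUM(m.pages)=1456
  7: ids {11, 16, 26, 31, 32} → SUM(m.pages)=1370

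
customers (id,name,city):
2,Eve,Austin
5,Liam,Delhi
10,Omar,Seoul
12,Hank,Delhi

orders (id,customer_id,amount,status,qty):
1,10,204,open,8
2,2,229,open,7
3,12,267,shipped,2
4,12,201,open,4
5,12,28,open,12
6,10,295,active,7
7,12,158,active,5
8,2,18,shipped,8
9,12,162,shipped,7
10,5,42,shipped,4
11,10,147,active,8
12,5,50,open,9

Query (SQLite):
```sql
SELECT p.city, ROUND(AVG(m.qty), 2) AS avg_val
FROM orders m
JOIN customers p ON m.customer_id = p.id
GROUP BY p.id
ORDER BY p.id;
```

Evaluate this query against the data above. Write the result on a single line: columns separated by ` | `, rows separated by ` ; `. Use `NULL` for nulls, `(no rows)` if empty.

Austin | 7.5 ; Delhi | 6.5 ; Seoul | 7.67 ; Delhi | 6

Join each orders row to its customers via customer_id.
Group joined rows by customers.id; compute ROUND(AVG(m.qty), 2) per group.
  2: ids {2, 8} → ROUND(AVG(m.qty), 2)=7.5
  5: ids {10, 12} → ROUND(AVG(m.qty), 2)=6.5
  10: ids {1, 6, 11} → ROUND(AVG(m.qty), 2)=7.67
  12: ids {3, 4, 5, 7, 9} → ROUND(AVG(m.qty), 2)=6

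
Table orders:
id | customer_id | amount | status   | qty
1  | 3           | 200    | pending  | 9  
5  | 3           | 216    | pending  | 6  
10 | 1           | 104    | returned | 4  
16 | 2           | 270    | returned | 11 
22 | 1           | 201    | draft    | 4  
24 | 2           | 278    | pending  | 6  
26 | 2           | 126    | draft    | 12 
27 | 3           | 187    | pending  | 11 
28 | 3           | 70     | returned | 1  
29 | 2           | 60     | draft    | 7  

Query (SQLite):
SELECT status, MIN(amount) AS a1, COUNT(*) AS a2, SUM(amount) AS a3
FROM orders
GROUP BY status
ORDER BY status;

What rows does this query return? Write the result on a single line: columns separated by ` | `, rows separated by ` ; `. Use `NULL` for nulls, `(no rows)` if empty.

draft | 60 | 3 | 387 ; pending | 187 | 4 | 881 ; returned | 70 | 3 | 444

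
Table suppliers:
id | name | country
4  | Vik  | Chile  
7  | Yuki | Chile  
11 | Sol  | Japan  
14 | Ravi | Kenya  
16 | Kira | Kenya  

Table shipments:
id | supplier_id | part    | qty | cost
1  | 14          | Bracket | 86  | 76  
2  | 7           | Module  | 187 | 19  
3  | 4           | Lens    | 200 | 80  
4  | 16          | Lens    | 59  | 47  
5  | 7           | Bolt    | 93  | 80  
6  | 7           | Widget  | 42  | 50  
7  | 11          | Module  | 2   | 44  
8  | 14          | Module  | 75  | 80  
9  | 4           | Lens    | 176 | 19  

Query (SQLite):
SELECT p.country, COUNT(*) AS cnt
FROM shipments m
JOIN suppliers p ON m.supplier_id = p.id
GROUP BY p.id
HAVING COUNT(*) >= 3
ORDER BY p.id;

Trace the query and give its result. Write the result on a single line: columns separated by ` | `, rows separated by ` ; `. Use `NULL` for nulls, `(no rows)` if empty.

Chile | 3

Join each shipments row to its suppliers via supplier_id.
Group joined rows by suppliers.id; compute COUNT(*) per group.
HAVING: keep groups with count ≥ 3.
  4: ids {3, 9} → COUNT(*)=2
  7: ids {2, 5, 6} → COUNT(*)=3
  11: ids {7} → COUNT(*)=1
  14: ids {1, 8} → COUNT(*)=2
  16: ids {4} → COUNT(*)=1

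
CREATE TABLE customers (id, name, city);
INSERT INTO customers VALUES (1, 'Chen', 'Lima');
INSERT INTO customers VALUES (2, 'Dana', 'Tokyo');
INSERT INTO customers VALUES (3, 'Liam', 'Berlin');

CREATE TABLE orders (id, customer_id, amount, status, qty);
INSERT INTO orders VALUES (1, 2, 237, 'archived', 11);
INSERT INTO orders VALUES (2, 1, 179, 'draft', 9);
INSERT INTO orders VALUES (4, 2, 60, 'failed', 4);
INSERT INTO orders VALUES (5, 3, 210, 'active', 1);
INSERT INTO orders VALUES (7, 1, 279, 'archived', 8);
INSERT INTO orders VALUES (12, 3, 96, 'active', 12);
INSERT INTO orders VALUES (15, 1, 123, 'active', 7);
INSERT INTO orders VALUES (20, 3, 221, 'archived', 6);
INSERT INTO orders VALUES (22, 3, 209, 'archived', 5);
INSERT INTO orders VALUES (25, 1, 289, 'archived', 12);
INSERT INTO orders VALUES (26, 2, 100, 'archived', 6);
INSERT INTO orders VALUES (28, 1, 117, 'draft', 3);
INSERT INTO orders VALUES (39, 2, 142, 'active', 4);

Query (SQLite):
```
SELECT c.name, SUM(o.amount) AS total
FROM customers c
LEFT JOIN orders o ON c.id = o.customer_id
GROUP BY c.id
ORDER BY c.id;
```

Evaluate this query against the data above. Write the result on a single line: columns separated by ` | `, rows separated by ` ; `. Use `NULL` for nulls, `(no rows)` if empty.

LEFT JOIN keeps every customers row; unmatched ones get NULL for orders columns.
Group by customers.id and compute SUM(o.amount). SUM over an all-NULL group is NULL.
  1: ids {2, 7, 15, 25, 28} → SUM(o.amount)=987
  2: ids {1, 4, 26, 39} → SUM(o.amount)=539
  3: ids {5, 12, 20, 22} → SUM(o.amount)=736

Chen | 987 ; Dana | 539 ; Liam | 736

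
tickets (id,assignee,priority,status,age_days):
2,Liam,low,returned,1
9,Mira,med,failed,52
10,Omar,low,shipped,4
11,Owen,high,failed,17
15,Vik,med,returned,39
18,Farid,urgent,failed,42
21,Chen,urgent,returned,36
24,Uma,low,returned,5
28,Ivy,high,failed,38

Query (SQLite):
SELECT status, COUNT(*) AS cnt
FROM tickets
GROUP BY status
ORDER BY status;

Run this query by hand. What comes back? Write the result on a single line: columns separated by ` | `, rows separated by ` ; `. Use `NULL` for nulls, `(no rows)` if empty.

failed | 4 ; returned | 4 ; shipped | 1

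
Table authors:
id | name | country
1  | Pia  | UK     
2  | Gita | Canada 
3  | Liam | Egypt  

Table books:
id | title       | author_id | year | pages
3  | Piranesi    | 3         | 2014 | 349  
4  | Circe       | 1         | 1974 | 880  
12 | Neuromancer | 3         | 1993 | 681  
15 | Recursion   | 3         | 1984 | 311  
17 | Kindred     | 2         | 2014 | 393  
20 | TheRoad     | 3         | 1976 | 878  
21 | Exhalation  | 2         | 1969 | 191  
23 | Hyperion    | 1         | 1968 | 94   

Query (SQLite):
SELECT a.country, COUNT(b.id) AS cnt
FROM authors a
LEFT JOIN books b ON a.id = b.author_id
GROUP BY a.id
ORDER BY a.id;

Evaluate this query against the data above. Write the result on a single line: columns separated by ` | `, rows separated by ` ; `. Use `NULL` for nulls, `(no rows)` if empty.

LEFT JOIN keeps every authors row; unmatched ones get NULL for books columns.
Group by authors.id and compute COUNT(b.id). COUNT(col) of an all-NULL group is 0.
  1: ids {4, 23} → COUNT(b.id)=2
  2: ids {17, 21} → COUNT(b.id)=2
  3: ids {3, 12, 15, 20} → COUNT(b.id)=4

UK | 2 ; Canada | 2 ; Egypt | 4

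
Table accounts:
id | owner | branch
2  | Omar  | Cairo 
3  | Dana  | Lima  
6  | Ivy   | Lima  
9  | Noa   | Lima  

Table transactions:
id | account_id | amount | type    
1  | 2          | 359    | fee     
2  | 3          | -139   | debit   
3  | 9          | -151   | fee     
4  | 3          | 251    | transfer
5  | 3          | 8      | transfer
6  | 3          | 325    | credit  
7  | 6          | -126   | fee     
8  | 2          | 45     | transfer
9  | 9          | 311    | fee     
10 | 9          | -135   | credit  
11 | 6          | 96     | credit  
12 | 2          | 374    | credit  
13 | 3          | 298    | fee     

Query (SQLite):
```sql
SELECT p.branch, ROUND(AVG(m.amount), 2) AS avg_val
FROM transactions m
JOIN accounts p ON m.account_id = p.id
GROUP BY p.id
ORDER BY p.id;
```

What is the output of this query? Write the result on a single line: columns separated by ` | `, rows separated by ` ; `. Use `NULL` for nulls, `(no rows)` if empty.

Join each transactions row to its accounts via account_id.
Group joined rows by accounts.id; compute ROUND(AVG(m.amount), 2) per group.
  2: ids {1, 8, 12} → ROUND(AVG(m.amount), 2)=259.33
  3: ids {2, 4, 5, 6, 13} → ROUND(AVG(m.amount), 2)=148.6
  6: ids {7, 11} → ROUND(AVG(m.amount), 2)=-15
  9: ids {3, 9, 10} → ROUND(AVG(m.amount), 2)=8.33

Cairo | 259.33 ; Lima | 148.6 ; Lima | -15 ; Lima | 8.33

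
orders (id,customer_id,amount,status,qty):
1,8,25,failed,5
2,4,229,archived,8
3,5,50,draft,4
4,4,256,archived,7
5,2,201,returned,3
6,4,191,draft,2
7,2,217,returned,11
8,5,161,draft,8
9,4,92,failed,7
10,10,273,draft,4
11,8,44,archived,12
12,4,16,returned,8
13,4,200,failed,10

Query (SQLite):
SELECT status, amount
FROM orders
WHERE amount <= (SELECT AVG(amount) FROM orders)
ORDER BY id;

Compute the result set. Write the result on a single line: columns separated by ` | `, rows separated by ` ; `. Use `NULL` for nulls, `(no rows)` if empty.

Scalar subquery: AVG(amount) over all orders rows = 150.384615 (≈; comparison uses full precision).
Keep rows where amount <= that value.

failed | 25 ; draft | 50 ; failed | 92 ; archived | 44 ; returned | 16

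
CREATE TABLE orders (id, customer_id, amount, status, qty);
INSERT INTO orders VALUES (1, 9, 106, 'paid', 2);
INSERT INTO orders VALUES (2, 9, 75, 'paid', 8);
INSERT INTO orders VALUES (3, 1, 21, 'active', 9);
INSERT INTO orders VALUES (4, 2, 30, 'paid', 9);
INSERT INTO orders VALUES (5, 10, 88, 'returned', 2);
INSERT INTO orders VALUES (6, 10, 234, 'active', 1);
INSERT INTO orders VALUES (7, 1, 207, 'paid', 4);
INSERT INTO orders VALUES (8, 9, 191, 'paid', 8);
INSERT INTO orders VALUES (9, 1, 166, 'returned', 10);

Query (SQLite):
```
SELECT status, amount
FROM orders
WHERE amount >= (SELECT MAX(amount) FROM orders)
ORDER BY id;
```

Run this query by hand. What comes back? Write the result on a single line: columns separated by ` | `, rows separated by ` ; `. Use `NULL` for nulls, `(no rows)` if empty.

Scalar subquery: MAX(amount) over all orders rows = 234.
Keep rows where amount >= that value.

active | 234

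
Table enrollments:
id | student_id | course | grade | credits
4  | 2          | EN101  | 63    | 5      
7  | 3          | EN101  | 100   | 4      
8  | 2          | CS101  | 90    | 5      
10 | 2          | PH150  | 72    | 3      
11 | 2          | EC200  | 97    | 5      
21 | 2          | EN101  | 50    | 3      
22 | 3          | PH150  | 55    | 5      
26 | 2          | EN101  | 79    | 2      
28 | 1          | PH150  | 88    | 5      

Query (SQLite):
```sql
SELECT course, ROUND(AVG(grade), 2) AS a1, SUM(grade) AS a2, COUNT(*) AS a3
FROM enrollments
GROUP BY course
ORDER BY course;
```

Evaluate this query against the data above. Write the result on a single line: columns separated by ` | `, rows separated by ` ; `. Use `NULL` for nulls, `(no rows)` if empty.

Group enrollments by course.
Per group compute: ROUND(AVG(grade), 2), SUM(grade), COUNT(*).
  CS101: ids {8} → ROUND(AVG(grade), 2)=90, SUM(grade)=90, COUNT(*)=1
  EC200: ids {11} → ROUND(AVG(grade), 2)=97, SUM(grade)=97, COUNT(*)=1
  EN101: ids {4, 7, 21, 26} → ROUND(AVG(grade), 2)=73, SUM(grade)=292, COUNT(*)=4
  PH150: ids {10, 22, 28} → ROUND(AVG(grade), 2)=71.67, SUM(grade)=215, COUNT(*)=3

CS101 | 90 | 90 | 1 ; EC200 | 97 | 97 | 1 ; EN101 | 73 | 292 | 4 ; PH150 | 71.67 | 215 | 3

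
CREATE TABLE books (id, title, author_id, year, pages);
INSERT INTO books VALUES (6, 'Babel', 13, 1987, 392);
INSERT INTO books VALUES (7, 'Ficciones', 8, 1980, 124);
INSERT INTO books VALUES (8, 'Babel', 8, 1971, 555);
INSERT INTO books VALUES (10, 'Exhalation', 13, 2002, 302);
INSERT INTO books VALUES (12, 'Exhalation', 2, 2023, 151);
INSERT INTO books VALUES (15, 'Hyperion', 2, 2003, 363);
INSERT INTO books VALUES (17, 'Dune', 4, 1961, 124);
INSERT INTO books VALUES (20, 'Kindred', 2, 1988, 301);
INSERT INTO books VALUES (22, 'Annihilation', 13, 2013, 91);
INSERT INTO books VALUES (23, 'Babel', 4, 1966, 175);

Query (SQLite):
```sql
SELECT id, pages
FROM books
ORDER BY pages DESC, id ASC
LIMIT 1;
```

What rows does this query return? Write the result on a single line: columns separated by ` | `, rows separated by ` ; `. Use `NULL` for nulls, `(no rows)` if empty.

Sort by pages desc, tiebreak id asc: (555, id=8), (392, id=6), (363, id=15), (302, id=10) …. Take first 1.

8 | 555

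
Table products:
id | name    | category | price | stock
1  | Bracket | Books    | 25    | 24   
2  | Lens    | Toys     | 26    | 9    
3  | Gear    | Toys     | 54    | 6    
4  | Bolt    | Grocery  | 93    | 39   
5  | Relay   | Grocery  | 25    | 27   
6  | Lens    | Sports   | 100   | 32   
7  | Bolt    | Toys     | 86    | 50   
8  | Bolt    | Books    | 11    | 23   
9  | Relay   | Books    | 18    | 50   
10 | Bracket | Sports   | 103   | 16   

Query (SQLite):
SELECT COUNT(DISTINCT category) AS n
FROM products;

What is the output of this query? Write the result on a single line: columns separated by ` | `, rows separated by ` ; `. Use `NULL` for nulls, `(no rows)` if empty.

4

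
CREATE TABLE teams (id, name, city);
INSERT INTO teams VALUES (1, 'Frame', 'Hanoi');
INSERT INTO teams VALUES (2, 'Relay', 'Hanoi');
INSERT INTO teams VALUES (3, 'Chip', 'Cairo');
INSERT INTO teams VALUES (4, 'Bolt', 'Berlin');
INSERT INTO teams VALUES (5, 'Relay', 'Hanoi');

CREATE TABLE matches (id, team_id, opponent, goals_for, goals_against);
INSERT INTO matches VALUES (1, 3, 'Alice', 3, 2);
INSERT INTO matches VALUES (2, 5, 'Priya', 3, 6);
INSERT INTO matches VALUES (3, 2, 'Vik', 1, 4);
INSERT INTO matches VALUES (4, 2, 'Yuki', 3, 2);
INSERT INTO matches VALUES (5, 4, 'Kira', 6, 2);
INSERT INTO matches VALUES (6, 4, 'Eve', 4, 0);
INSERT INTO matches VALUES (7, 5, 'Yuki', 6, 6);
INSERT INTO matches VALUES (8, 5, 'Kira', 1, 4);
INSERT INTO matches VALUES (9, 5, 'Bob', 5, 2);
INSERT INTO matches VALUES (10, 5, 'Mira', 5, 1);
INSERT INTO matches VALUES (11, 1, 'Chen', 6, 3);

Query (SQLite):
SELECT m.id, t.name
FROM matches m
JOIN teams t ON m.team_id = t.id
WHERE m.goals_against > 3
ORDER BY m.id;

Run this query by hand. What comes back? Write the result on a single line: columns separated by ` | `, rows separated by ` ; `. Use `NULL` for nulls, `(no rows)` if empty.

Each matches row matches the teams row where team_id = teams.id.
Then keep rows with m.goals_against > 3.

2 | Relay ; 3 | Relay ; 7 | Relay ; 8 | Relay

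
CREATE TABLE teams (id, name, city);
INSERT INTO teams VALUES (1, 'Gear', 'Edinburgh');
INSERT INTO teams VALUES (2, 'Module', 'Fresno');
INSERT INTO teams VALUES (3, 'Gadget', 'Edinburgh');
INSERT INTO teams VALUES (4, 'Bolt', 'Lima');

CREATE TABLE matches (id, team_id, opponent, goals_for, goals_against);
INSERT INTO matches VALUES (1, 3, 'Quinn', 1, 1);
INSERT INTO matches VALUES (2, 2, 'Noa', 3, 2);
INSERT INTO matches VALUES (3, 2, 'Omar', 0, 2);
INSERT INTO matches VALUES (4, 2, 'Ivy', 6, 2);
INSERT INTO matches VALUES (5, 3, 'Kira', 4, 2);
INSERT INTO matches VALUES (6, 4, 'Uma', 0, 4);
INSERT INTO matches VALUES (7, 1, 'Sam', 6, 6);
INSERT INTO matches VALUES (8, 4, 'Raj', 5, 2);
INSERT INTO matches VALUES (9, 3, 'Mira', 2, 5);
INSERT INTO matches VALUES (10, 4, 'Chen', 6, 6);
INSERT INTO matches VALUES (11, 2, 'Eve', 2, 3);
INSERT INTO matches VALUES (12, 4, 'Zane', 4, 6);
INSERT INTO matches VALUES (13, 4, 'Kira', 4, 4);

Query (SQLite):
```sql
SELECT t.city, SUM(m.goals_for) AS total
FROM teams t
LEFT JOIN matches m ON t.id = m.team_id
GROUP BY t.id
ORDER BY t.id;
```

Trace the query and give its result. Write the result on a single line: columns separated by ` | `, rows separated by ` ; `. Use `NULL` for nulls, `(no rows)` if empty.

LEFT JOIN keeps every teams row; unmatched ones get NULL for matches columns.
Group by teams.id and compute SUM(m.goals_for). SUM over an all-NULL group is NULL.
  1: ids {7} → SUM(m.goals_for)=6
  2: ids {2, 3, 4, 11} → SUM(m.goals_for)=11
  3: ids {1, 5, 9} → SUM(m.goals_for)=7
  4: ids {6, 8, 10, 12, 13} → SUM(m.goals_for)=19

Edinburgh | 6 ; Fresno | 11 ; Edinburgh | 7 ; Lima | 19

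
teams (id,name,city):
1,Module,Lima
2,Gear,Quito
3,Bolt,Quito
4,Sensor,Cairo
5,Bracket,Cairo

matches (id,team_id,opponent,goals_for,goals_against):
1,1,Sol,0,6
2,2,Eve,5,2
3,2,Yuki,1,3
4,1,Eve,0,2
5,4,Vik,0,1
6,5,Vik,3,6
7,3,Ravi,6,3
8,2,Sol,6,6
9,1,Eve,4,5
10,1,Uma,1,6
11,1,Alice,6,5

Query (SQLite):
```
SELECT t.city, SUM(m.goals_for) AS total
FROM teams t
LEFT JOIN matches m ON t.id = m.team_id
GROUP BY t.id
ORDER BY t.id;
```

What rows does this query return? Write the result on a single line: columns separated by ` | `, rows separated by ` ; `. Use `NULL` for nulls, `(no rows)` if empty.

Lima | 11 ; Quito | 12 ; Quito | 6 ; Cairo | 0 ; Cairo | 3

LEFT JOIN keeps every teams row; unmatched ones get NULL for matches columns.
Group by teams.id and compute SUM(m.goals_for). SUM over an all-NULL group is NULL.
  1: ids {1, 4, 9, 10, 11} → SUM(m.goals_for)=11
  2: ids {2, 3, 8} → SUM(m.goals_for)=12
  3: ids {7} → SUM(m.goals_for)=6
  4: ids {5} → SUM(m.goals_for)=0
  5: ids {6} → SUM(m.goals_for)=3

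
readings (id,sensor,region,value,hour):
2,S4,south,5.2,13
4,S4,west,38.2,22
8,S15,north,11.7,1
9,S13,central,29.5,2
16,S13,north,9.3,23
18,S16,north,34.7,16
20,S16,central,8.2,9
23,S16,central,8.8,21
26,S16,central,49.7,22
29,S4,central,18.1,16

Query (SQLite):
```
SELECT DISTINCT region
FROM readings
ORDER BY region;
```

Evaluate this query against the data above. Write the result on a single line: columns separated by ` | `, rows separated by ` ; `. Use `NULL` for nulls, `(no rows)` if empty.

central ; north ; south ; west

Collect distinct region values from readings.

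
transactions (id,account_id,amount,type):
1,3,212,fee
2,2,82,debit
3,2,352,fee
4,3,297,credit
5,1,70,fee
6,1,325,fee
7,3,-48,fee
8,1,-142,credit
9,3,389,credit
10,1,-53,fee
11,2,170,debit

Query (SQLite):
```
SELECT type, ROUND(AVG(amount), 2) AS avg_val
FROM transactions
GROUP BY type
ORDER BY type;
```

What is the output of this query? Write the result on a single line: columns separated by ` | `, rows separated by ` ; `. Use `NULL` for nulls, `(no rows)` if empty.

credit | 181.33 ; debit | 126 ; fee | 143

Partition transactions by type; compute ROUND(AVG(amount), 2) within each group.
  credit: ids {4, 8, 9} → ROUND(AVG(amount), 2)=181.33
  debit: ids {2, 11} → ROUND(AVG(amount), 2)=126
  fee: ids {1, 3, 5, 6, 7, 10} → ROUND(AVG(amount), 2)=143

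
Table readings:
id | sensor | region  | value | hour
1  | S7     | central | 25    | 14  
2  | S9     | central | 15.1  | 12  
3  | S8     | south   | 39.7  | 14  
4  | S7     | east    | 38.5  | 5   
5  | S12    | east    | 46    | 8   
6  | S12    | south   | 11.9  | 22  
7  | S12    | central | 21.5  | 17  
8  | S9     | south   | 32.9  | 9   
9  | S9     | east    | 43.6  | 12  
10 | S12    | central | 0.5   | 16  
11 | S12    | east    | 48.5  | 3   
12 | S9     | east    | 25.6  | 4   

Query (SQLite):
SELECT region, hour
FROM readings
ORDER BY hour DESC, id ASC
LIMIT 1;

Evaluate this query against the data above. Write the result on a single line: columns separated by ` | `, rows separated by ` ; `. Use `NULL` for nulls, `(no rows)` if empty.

Sort by hour desc, tiebreak id asc: (22, id=6), (17, id=7), (16, id=10), (14, id=1) …. Take first 1.

south | 22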